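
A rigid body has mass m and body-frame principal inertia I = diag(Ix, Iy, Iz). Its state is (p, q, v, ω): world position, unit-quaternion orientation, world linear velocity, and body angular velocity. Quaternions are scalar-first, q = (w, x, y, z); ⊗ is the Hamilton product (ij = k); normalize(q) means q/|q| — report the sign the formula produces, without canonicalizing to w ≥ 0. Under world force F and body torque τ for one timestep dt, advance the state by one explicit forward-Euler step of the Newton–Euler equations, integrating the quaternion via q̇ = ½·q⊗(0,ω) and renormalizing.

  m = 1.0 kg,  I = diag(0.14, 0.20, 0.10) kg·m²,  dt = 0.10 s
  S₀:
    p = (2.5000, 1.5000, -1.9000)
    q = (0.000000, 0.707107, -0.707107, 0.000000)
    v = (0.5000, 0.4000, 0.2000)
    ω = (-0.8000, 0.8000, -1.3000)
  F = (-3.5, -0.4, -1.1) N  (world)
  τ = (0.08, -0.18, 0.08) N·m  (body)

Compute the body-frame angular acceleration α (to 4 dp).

gyro term ω×Iω = (0.1040, 0.0416, -0.0384)
angular accel α = (-0.1714, -1.1080, 1.1840)

α = (-0.1714, -1.1080, 1.1840)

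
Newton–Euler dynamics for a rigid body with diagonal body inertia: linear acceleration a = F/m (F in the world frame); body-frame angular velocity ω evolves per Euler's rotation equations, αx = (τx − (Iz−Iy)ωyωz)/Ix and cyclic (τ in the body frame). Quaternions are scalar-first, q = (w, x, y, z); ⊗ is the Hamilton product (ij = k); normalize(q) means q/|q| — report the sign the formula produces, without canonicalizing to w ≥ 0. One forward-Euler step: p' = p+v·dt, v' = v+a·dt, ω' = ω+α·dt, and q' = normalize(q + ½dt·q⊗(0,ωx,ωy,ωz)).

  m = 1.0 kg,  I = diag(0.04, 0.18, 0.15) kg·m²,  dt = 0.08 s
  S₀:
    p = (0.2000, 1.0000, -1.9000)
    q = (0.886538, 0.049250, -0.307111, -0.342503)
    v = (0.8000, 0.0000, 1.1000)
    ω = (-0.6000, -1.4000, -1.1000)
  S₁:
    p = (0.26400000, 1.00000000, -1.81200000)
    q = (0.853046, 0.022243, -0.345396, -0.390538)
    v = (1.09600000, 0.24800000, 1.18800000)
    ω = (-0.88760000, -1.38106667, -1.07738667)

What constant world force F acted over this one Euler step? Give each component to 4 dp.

v₁ − v₀ = (0.29600000, 0.24800000, 0.08800000)
F = m·Δv/dt = (3.7000, 3.1000, 1.1000)

F = (3.7000, 3.1000, 1.1000)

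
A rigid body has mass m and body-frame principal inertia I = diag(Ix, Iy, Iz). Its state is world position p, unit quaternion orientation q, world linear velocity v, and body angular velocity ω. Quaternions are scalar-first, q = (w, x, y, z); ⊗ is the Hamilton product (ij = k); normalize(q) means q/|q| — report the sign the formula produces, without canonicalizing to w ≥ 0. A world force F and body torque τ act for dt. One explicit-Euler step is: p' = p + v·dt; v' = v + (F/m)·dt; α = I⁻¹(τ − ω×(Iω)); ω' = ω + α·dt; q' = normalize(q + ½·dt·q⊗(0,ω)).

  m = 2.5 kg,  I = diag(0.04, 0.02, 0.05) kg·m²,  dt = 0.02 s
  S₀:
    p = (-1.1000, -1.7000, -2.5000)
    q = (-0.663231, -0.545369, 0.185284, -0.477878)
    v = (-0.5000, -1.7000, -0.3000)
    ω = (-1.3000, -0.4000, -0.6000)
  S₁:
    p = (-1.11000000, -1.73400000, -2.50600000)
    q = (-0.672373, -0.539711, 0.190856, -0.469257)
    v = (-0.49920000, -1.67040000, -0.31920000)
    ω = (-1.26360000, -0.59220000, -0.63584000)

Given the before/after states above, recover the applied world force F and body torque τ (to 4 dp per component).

F = (0.1000, 3.7000, -2.4000)
τ = (0.0800, -0.2000, -0.1000)

velocity change Δv = (0.00080000, 0.02960000, -0.01920000)
F = m·Δv/dt = (0.1000, 3.7000, -2.4000)
Δω = ω₁−ω₀ = (0.03640000, -0.19220000, -0.03584000)
τ = I·(Δω/dt) + ω₀×(Iω₀) = (0.0800, -0.2000, -0.1000)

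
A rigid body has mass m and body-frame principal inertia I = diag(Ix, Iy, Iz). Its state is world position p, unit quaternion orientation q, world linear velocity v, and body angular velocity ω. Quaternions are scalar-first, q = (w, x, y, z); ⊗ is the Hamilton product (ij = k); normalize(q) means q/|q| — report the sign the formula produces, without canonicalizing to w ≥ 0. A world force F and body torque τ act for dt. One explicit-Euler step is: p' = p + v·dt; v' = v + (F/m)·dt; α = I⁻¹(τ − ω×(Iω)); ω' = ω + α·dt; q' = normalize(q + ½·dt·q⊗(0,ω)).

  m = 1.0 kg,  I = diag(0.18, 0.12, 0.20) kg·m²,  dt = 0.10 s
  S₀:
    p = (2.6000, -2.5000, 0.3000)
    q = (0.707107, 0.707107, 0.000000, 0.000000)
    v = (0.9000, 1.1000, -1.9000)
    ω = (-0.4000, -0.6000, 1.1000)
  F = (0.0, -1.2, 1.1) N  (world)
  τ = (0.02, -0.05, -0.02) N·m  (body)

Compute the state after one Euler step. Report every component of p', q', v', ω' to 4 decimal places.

α = I⁻¹(τ − ω×Iω) = (0.4044, -0.4900, -0.0280)
ω + α·dt = (-0.3596, -0.6490, 1.0972)
2q̇ = q⊗(0,ω) = (0.2828428, -0.2828428, -1.2020819, 0.3535535)
q + ½dt·q⊗(0,ω), renormalized = (0.7197, 0.6915, -0.0600, 0.0176)
new position p' = (2.6900, -2.3900, 0.1100)
v + (F/m)dt = (0.9000, 0.9800, -1.7900)

p' = (2.6900, -2.3900, 0.1100)
q' = (0.7197, 0.6915, -0.0600, 0.0176)
v' = (0.9000, 0.9800, -1.7900)
ω' = (-0.3596, -0.6490, 1.0972)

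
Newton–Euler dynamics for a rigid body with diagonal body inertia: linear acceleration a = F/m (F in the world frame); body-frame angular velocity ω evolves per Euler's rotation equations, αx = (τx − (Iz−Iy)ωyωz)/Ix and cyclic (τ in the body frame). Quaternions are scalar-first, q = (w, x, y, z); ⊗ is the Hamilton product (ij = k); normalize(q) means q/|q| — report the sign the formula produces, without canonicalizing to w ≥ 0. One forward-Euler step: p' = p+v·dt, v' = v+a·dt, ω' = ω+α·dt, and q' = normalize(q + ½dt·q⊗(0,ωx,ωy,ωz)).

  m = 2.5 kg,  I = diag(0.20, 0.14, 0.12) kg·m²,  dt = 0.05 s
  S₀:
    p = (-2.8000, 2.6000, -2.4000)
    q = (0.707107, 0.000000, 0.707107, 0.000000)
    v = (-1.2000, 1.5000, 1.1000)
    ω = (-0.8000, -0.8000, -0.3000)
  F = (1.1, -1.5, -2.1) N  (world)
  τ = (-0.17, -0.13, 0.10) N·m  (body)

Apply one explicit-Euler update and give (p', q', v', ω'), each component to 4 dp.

p' = (-2.8600, 2.6750, -2.3450)
q' = (0.7209, -0.0194, 0.6927, 0.0088)
v' = (-1.1780, 1.4700, 1.0580)
ω' = (-0.8413, -0.8533, -0.2423)

ω×(Iω) gyroscopic = (-0.0048, 0.0192, -0.0384)
angular accel α = (-0.8260, -1.0657, 1.1533)
ω + α·dt = (-0.8413, -0.8533, -0.2423)
Hamilton product q⊗(0,ω) = (0.5656856, -0.7778177, -0.5656856, 0.3535535)
q + ½dt·q⊗(0,ω), renormalized = (0.7209, -0.0194, 0.6927, 0.0088)
new position p' = (-2.8600, 2.6750, -2.3450)
new velocity v' = (-1.1780, 1.4700, 1.0580)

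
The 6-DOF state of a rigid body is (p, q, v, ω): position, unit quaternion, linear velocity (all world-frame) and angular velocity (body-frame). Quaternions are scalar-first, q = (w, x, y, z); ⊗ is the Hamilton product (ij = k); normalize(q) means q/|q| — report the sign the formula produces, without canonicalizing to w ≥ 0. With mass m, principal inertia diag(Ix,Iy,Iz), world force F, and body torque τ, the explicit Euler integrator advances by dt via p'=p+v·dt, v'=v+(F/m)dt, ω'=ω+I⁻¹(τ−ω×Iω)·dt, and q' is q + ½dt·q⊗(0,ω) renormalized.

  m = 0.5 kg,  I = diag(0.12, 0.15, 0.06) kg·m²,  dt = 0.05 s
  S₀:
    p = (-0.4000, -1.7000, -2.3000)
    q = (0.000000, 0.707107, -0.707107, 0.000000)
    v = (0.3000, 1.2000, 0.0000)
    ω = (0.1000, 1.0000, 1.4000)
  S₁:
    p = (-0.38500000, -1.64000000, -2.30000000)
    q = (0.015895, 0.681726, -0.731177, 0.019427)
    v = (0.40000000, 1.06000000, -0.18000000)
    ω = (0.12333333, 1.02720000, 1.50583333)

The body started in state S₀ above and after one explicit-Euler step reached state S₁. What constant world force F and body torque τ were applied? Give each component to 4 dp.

rate change Δω = (0.02333333, 0.02720000, 0.10583333)
applied torque τ = (-0.0700, 0.0900, 0.1300)
v₁ − v₀ = (0.10000000, -0.14000000, -0.18000000)
m·(v₁−v₀)/dt = (1.0000, -1.4000, -1.8000)

F = (1.0000, -1.4000, -1.8000)
τ = (-0.0700, 0.0900, 0.1300)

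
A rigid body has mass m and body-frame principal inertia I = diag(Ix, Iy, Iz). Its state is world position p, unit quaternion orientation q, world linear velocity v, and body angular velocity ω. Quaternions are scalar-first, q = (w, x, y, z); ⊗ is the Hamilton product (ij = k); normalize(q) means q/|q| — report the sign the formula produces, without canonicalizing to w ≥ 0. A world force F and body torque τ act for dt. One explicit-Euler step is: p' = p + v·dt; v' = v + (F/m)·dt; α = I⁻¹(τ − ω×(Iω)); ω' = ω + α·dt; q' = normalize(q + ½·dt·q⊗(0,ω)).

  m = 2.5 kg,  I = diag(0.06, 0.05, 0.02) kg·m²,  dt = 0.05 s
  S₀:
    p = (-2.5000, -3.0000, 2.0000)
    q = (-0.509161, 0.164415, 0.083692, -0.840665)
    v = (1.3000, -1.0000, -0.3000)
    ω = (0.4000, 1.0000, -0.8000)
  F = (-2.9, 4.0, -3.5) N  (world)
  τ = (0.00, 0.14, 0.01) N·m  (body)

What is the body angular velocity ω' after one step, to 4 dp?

ω' = (0.3800, 1.1528, -0.7650)

(τ − ω×Iω)/I = (-0.4000, 3.0560, 0.7000)
ω + α·dt = (0.3800, 1.1528, -0.7650)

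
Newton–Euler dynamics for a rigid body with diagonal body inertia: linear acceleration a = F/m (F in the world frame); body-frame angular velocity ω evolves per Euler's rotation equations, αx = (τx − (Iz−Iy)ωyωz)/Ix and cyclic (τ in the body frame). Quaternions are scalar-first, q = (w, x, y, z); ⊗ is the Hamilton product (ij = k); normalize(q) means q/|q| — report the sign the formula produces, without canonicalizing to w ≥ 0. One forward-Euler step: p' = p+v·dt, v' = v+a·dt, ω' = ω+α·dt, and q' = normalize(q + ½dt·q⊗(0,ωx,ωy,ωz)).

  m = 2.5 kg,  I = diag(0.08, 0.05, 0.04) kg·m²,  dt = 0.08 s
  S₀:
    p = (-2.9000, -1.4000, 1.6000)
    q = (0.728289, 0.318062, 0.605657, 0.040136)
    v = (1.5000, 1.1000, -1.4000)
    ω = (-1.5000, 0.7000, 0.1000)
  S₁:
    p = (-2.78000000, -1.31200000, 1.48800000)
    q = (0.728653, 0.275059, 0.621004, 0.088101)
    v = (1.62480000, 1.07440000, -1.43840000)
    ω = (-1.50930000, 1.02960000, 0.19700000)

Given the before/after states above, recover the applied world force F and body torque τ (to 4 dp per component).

ω₁ − ω₀ = (-0.00930000, 0.32960000, 0.09700000)
precession coupling = (-0.0007, -0.0060, 0.0315)
τ = I·(Δω/dt) + ω₀×(Iω₀) = (-0.0100, 0.2000, 0.0800)
velocity change Δv = (0.12480000, -0.02560000, -0.03840000)
F = m·Δv/dt = (3.9000, -0.8000, -1.2000)

F = (3.9000, -0.8000, -1.2000)
τ = (-0.0100, 0.2000, 0.0800)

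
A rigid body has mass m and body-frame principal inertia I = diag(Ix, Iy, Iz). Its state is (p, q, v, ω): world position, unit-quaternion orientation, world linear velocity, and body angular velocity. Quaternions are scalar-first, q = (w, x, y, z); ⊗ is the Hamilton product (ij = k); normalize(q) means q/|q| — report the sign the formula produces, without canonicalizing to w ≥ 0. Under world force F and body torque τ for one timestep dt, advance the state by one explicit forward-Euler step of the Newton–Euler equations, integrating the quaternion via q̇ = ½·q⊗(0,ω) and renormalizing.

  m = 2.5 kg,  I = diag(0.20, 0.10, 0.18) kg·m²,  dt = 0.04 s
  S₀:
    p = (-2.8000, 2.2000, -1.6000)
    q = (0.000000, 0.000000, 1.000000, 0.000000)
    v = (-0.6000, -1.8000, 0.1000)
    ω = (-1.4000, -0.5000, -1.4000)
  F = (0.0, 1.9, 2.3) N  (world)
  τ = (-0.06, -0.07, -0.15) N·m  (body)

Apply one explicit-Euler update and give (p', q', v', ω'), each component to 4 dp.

p' = (-2.8240, 2.1280, -1.5960)
q' = (0.0100, -0.0280, 0.9992, 0.0280)
v' = (-0.6000, -1.7696, 0.1368)
ω' = (-1.4232, -0.5437, -1.4178)

p' = p + v·dt = (-2.8240, 2.1280, -1.5960)
v + (F/m)dt = (-0.6000, -1.7696, 0.1368)
gyro term ω×Iω = (0.0560, 0.0392, -0.0700)
(τ − ω×Iω)/I = (-0.5800, -1.0920, -0.4444)
new body rate ω' = (-1.4232, -0.5437, -1.4178)
2q̇ = q⊗(0,ω) = (0.5000000, -1.4000000, 0.0000000, 1.4000000)
q' = normalize(q + ½dt·q⊗(0,ω)) = (0.0100, -0.0280, 0.9992, 0.0280)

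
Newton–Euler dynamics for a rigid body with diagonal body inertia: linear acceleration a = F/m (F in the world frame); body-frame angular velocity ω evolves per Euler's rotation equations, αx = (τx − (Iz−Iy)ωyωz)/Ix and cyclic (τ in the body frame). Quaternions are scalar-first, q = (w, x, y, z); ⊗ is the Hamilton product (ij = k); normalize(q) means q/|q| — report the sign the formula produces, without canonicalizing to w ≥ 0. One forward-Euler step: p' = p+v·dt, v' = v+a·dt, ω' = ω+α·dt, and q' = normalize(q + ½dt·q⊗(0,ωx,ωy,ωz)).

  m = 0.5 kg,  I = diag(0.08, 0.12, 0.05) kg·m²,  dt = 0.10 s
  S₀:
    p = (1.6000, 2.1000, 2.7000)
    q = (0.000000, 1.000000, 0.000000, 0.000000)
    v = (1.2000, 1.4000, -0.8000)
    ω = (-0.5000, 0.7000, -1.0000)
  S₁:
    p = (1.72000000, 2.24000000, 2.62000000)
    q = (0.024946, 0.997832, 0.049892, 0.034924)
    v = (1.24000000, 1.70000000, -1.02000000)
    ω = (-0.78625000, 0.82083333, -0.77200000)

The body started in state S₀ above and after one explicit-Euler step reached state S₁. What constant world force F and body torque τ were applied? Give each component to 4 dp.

Δv = v₁−v₀ = (0.04000000, 0.30000000, -0.22000000)
applied force F = (0.2000, 1.5000, -1.1000)
ω₁ − ω₀ = (-0.28625000, 0.12083333, 0.22800000)
ω₀×(Iω₀) = (0.0490, 0.0150, -0.0140)
applied torque τ = (-0.1800, 0.1600, 0.1000)

F = (0.2000, 1.5000, -1.1000)
τ = (-0.1800, 0.1600, 0.1000)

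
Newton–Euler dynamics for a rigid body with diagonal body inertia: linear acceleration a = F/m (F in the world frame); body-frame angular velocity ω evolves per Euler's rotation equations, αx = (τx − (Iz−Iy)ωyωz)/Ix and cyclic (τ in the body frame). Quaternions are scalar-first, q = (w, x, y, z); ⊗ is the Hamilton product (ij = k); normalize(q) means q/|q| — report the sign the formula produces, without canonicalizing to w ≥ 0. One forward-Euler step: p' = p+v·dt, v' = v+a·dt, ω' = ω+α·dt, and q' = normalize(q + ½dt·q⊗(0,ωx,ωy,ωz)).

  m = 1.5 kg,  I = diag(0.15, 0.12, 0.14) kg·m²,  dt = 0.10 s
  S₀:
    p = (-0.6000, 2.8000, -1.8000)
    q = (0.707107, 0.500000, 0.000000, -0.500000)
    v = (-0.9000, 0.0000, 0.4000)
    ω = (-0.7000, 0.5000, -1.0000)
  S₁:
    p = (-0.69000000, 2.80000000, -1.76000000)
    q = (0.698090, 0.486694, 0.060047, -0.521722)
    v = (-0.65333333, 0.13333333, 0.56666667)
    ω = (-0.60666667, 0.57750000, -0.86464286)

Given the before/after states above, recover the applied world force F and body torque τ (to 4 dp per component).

v₁ − v₀ = (0.24666667, 0.13333333, 0.16666667)
F = m·Δv/dt = (3.7000, 2.0000, 2.5000)
Δω = ω₁−ω₀ = (0.09333333, 0.07750000, 0.13535714)
ω₀×(Iω₀) = (-0.0100, 0.0070, 0.0105)
I·α + gyro = (0.1300, 0.1000, 0.2000)

F = (3.7000, 2.0000, 2.5000)
τ = (0.1300, 0.1000, 0.2000)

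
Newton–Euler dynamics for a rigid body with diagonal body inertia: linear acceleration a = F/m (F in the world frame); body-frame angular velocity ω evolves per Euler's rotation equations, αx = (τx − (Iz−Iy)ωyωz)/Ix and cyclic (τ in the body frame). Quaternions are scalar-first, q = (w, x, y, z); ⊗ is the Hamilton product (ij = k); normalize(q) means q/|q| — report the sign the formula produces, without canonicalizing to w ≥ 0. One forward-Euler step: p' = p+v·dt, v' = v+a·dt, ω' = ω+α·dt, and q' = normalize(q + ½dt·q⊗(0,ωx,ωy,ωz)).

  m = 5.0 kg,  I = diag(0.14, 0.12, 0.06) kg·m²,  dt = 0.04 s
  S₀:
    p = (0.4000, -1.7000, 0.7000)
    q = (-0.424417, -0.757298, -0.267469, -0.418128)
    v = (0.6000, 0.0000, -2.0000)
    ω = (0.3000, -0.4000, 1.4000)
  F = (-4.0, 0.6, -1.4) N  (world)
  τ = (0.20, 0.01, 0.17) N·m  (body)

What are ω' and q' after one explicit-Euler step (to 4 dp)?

ω' = (0.3475, -0.4079, 1.5117)
q' = (-0.4101, -0.7703, -0.2453, -0.4222)

(τ − ω×Iω)/I = (1.1886, -0.1967, 2.7933)
new body rate ω' = (0.3475, -0.4079, 1.5117)
q⊗(0,ω) = (0.7055810, -0.6690329, 1.1045456, -0.2110239)
updated quaternion q' = (-0.4101, -0.7703, -0.2453, -0.4222)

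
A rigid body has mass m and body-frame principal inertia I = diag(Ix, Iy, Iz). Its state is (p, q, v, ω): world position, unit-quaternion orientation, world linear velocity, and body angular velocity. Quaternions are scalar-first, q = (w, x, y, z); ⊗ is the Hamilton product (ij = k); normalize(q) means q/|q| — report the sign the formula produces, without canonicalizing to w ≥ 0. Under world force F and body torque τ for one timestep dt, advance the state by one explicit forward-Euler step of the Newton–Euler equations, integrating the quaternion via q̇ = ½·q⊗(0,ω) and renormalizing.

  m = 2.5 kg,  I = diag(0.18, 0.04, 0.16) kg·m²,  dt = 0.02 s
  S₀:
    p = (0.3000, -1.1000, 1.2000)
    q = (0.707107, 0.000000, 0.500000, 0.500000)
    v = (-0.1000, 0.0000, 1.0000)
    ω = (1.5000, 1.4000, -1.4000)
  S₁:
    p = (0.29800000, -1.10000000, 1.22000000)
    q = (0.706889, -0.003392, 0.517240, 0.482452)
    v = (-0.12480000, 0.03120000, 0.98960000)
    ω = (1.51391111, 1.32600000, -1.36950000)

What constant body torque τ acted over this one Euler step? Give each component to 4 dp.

τ = (-0.1100, -0.1900, -0.0500)

ω₁ − ω₀ = (0.01391111, -0.07400000, 0.03050000)
gyro term ω₀×Iω₀ = (-0.2352, -0.0420, -0.2940)
applied torque τ = (-0.1100, -0.1900, -0.0500)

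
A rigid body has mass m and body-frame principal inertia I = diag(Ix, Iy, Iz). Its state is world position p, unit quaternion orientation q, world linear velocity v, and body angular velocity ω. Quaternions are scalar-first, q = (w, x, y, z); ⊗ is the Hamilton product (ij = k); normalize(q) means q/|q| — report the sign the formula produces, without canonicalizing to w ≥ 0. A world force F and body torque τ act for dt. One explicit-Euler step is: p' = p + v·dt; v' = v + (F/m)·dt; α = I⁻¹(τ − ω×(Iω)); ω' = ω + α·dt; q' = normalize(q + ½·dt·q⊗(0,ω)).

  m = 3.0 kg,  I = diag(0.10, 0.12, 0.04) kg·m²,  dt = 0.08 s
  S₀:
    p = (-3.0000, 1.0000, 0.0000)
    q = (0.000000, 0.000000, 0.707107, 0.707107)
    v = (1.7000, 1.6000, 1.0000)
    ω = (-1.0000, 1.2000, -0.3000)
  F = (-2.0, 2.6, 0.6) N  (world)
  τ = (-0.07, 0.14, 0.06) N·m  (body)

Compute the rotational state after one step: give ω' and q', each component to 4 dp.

ω' = (-1.0790, 1.2813, -0.1320)
q' = (-0.0254, -0.0423, 0.6775, 0.7339)

gyro term ω×Iω = (0.0288, 0.0180, -0.0240)
α = I⁻¹(τ − ω×Iω) = (-0.9880, 1.0167, 2.1000)
new body rate ω' = (-1.0790, 1.2813, -0.1320)
Hamilton product q⊗(0,ω) = (-0.6363963, -1.0606605, -0.7071070, 0.7071070)
updated quaternion q' = (-0.0254, -0.0423, 0.6775, 0.7339)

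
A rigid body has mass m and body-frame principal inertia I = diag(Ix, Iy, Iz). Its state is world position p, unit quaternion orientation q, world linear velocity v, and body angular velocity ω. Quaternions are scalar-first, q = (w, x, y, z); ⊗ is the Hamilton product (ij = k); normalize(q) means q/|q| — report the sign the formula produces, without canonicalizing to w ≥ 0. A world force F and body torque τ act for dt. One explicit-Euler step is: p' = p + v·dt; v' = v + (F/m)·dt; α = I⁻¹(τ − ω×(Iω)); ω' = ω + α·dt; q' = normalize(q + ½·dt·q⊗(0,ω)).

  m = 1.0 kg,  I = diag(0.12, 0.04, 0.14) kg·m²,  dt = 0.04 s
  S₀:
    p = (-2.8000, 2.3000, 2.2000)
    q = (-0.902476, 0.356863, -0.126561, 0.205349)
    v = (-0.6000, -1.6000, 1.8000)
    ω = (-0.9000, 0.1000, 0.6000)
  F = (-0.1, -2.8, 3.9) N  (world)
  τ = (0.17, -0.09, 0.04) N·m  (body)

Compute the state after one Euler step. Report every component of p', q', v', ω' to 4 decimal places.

precession coupling ω×(Iω) = (0.0060, 0.0108, 0.0072)
α = I⁻¹(τ − ω×Iω) = (1.3667, -2.5200, 0.2343)
ω + α·dt = (-0.8453, -0.0008, 0.6094)
Hamilton product q⊗(0,ω) = (0.2106234, 0.7157569, -0.4891795, -0.6197042)
updated quaternion q' = (-0.8981, 0.3711, -0.1363, 0.1929)
p + v·dt = (-2.8240, 2.2360, 2.2720)
v' = v + a·dt = (-0.6040, -1.7120, 1.9560)

p' = (-2.8240, 2.2360, 2.2720)
q' = (-0.8981, 0.3711, -0.1363, 0.1929)
v' = (-0.6040, -1.7120, 1.9560)
ω' = (-0.8453, -0.0008, 0.6094)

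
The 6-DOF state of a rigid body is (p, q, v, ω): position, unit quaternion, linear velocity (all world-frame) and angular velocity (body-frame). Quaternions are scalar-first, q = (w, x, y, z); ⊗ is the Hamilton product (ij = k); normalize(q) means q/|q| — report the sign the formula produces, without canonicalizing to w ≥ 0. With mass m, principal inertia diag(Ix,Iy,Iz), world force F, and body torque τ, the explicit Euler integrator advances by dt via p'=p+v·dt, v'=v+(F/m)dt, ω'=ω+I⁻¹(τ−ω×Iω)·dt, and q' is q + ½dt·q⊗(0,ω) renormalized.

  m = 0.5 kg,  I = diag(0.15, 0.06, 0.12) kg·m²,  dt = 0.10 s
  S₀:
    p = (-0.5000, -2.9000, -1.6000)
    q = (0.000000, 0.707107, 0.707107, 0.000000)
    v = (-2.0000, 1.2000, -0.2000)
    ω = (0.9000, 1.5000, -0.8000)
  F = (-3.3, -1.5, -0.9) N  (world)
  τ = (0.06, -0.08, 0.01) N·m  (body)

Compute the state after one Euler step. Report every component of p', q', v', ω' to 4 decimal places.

a = F/m = (-6.6000, -3.0000, -1.8000)
new position p' = (-0.7000, -2.7800, -1.6200)
v' = v + a·dt = (-2.6600, 0.9000, -0.3800)
α = I⁻¹(τ − ω×Iω) = (0.8800, -0.9733, 1.0958)
ω' = ω + α·dt = (0.9880, 1.4027, -0.6904)
Hamilton product q⊗(0,ω) = (-1.6970568, -0.5656856, 0.5656856, 0.4242642)
q' = normalize(q + ½dt·q⊗(0,ω)) = (-0.0845, 0.6757, 0.7320, 0.0211)

p' = (-0.7000, -2.7800, -1.6200)
q' = (-0.0845, 0.6757, 0.7320, 0.0211)
v' = (-2.6600, 0.9000, -0.3800)
ω' = (0.9880, 1.4027, -0.6904)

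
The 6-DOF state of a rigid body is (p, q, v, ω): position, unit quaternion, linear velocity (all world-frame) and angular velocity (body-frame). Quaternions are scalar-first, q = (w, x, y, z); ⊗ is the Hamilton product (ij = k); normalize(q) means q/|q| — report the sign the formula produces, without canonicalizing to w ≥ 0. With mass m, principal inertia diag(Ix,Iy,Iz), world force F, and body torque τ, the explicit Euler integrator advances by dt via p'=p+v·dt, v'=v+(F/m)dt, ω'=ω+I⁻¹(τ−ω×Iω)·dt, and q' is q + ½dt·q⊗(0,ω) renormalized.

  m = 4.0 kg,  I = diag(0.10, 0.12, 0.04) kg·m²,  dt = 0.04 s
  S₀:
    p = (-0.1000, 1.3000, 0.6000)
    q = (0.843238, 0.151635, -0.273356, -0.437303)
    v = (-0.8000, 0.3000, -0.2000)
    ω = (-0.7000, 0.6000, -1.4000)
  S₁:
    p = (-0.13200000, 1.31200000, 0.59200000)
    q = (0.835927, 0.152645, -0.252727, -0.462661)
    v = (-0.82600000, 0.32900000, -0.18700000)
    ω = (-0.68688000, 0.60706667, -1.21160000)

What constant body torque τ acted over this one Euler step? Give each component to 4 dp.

τ = (0.1000, 0.0800, 0.1800)

ω₁ − ω₀ = (0.01312000, 0.00706667, 0.18840000)
precession coupling = (0.0672, 0.0588, -0.0084)
τ = I·(Δω/dt) + ω₀×(Iω₀) = (0.1000, 0.0800, 0.1800)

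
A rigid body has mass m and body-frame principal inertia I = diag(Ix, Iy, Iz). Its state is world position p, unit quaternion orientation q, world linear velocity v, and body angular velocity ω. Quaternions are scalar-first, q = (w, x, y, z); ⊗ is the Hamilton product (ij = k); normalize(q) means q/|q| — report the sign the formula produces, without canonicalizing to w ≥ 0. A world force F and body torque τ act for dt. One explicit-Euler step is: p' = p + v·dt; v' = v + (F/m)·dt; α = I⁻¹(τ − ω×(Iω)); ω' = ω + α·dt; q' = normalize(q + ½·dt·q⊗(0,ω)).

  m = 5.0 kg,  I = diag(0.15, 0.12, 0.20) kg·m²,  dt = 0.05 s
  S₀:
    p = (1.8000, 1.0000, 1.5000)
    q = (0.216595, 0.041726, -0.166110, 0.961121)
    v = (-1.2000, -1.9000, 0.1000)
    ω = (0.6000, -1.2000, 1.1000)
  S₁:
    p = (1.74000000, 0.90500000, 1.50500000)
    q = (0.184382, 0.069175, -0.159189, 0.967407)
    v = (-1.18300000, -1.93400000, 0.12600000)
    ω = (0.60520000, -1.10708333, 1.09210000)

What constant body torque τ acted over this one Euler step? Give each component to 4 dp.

Δω = ω₁−ω₀ = (0.00520000, 0.09291667, -0.00790000)
gyro term ω₀×Iω₀ = (-0.1056, -0.0330, 0.0216)
I·α + gyro = (-0.0900, 0.1900, -0.0100)

τ = (-0.0900, 0.1900, -0.0100)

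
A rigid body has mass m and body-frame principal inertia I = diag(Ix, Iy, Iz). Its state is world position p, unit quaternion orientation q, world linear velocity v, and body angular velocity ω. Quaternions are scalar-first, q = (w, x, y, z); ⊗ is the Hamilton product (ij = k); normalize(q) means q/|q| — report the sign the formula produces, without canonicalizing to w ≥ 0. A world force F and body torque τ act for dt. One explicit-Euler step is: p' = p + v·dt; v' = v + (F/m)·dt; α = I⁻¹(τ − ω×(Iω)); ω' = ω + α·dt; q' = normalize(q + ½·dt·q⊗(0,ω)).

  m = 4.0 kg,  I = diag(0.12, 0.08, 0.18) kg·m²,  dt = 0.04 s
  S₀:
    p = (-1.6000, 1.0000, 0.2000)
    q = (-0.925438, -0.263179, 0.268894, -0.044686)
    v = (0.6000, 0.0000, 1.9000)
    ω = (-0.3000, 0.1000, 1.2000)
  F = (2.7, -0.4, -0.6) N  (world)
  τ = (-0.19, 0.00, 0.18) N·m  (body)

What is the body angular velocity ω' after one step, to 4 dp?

ω' = (-0.3673, 0.0892, 1.2397)

α = I⁻¹(τ − ω×Iω) = (-1.6833, -0.2700, 0.9933)
ω' = ω + α·dt = (-0.3673, 0.0892, 1.2397)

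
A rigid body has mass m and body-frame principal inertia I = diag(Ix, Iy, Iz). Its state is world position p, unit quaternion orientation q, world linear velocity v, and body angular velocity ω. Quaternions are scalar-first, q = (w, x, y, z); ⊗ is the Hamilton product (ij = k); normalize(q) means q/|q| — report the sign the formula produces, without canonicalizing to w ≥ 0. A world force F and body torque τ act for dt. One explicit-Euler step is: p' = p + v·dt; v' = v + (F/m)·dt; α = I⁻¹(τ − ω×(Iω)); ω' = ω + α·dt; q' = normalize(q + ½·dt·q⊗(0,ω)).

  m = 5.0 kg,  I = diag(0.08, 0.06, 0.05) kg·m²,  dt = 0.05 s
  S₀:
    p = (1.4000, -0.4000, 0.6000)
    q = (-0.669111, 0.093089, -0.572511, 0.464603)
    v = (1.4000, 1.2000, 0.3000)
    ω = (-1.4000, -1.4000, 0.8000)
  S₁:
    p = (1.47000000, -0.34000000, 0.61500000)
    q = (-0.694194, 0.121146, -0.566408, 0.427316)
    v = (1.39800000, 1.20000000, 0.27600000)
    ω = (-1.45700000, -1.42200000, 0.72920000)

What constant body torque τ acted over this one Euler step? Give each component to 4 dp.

τ = (-0.0800, -0.0600, -0.1100)

Δω = ω₁−ω₀ = (-0.05700000, -0.02200000, -0.07080000)
applied torque τ = (-0.0800, -0.0600, -0.1100)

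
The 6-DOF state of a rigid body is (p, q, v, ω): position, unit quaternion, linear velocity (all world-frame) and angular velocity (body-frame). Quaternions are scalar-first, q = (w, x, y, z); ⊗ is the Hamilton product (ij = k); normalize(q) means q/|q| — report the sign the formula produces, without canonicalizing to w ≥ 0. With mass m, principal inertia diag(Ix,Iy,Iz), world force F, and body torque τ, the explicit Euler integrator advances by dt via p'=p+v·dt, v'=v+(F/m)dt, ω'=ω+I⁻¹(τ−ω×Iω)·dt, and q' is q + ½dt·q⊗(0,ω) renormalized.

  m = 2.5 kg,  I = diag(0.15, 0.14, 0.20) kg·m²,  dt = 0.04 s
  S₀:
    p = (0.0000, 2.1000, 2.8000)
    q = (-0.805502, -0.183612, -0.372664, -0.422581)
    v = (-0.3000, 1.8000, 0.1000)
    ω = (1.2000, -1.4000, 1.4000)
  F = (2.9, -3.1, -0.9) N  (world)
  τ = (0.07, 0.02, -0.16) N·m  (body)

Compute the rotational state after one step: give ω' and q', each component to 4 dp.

ω×(Iω) gyroscopic = (-0.1176, -0.0840, 0.0168)
α = I⁻¹(τ − ω×Iω) = (1.2507, 0.7429, -0.8840)
ω + α·dt = (1.2500, -1.3703, 1.3646)
Hamilton product q⊗(0,ω) = (0.2902182, -2.0799454, 0.8776624, -0.4234492)
q' = normalize(q + ½dt·q⊗(0,ω)) = (-0.7988, -0.2250, -0.3547, -0.4306)

ω' = (1.2500, -1.3703, 1.3646)
q' = (-0.7988, -0.2250, -0.3547, -0.4306)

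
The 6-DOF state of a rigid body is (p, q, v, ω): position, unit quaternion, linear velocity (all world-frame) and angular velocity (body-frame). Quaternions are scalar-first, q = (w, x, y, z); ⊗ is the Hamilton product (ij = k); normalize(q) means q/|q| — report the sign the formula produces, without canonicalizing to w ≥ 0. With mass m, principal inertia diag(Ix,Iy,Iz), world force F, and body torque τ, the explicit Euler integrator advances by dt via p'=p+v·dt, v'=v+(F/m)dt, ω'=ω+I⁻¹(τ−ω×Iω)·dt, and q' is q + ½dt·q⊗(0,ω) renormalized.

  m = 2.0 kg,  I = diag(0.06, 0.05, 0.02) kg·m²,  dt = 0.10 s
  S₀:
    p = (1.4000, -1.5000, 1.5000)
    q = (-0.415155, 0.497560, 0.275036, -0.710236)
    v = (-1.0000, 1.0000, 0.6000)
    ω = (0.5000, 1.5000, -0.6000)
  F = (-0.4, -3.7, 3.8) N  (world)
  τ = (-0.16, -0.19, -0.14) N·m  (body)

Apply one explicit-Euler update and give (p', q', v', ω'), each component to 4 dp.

ω×(Iω) gyroscopic = (0.0270, -0.0120, -0.0075)
(τ − ω×Iω)/I = (-3.1167, -3.5600, -6.6250)
ω' = ω + α·dt = (0.1883, 1.1440, -1.2625)
Hamilton product q⊗(0,ω) = (-1.0874756, 0.6927549, -0.6793145, 0.8579150)
q + ½dt·q⊗(0,ω), renormalized = (-0.4679, 0.5303, 0.2402, -0.6650)
linear accel F/m = (-0.2000, -1.8500, 1.9000)
new position p' = (1.3000, -1.4000, 1.5600)
v' = v + a·dt = (-1.0200, 0.8150, 0.7900)

p' = (1.3000, -1.4000, 1.5600)
q' = (-0.4679, 0.5303, 0.2402, -0.6650)
v' = (-1.0200, 0.8150, 0.7900)
ω' = (0.1883, 1.1440, -1.2625)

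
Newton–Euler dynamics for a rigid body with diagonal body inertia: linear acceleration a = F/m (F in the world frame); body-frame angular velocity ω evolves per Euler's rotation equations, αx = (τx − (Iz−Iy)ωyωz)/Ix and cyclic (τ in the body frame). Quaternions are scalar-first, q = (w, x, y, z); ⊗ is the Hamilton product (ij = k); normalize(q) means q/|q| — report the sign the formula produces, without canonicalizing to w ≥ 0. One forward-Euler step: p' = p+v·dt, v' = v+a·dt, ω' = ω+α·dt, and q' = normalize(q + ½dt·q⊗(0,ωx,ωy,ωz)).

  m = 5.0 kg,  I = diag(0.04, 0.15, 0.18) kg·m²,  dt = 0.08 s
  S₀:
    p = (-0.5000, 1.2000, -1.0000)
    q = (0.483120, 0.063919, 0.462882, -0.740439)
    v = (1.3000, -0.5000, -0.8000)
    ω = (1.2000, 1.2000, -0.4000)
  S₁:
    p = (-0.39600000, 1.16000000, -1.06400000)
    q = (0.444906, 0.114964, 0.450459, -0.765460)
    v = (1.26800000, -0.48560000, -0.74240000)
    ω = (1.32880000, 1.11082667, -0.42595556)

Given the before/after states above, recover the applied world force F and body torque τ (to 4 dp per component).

rate change Δω = (0.12880000, -0.08917333, -0.02595556)
gyro term ω₀×Iω₀ = (-0.0144, 0.0672, 0.1584)
I·α + gyro = (0.0500, -0.1000, 0.1000)
velocity change Δv = (-0.03200000, 0.01440000, 0.05760000)
F = m·Δv/dt = (-2.0000, 0.9000, 3.6000)

F = (-2.0000, 0.9000, 3.6000)
τ = (0.0500, -0.1000, 0.1000)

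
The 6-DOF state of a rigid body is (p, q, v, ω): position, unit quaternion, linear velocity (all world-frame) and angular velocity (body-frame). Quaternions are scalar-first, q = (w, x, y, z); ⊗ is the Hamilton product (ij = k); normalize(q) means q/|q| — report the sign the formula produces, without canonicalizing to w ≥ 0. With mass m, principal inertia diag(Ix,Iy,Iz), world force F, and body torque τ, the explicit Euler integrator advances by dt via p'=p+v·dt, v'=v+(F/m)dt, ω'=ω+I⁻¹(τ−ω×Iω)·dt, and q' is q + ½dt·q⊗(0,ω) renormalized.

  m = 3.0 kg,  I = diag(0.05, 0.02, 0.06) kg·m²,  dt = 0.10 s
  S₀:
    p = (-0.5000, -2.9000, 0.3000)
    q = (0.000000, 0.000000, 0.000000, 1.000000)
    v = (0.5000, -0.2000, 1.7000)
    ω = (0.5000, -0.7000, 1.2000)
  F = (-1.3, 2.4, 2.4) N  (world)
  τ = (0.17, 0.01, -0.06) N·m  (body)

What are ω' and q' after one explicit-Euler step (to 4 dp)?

ω' = (0.9072, -0.6200, 1.0825)
q' = (-0.0598, 0.0349, 0.0249, 0.9973)

ω×(Iω) gyroscopic = (-0.0336, -0.0060, 0.0105)
angular accel α = (4.0720, 0.8000, -1.1750)
ω' = ω + α·dt = (0.9072, -0.6200, 1.0825)
q⊗(0,ω) = (-1.2000000, 0.7000000, 0.5000000, 0.0000000)
updated quaternion q' = (-0.0598, 0.0349, 0.0249, 0.9973)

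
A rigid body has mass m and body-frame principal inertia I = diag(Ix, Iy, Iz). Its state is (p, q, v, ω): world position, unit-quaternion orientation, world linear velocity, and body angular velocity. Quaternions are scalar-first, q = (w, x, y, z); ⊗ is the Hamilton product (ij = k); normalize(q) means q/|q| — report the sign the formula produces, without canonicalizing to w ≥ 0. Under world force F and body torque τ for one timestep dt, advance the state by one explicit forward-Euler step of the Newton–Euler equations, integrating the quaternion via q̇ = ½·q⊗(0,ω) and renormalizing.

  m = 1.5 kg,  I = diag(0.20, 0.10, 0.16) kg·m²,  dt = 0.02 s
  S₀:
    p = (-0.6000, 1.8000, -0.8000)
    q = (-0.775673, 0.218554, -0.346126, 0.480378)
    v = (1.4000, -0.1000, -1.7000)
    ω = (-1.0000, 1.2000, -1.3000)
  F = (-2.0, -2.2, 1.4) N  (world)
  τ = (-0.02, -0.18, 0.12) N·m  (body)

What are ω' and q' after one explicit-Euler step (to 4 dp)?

precession coupling ω×(Iω) = (-0.0936, 0.0520, 0.1200)
α = I⁻¹(τ − ω×Iω) = (0.3680, -2.3200, 0.0000)
ω + α·dt = (-0.9926, 1.1536, -1.3000)
q⊗(0,ω) = (1.2583966, 0.6491832, -1.1270654, 0.9245137)
q' = normalize(q + ½dt·q⊗(0,ω)) = (-0.7629, 0.2250, -0.3573, 0.4895)

ω' = (-0.9926, 1.1536, -1.3000)
q' = (-0.7629, 0.2250, -0.3573, 0.4895)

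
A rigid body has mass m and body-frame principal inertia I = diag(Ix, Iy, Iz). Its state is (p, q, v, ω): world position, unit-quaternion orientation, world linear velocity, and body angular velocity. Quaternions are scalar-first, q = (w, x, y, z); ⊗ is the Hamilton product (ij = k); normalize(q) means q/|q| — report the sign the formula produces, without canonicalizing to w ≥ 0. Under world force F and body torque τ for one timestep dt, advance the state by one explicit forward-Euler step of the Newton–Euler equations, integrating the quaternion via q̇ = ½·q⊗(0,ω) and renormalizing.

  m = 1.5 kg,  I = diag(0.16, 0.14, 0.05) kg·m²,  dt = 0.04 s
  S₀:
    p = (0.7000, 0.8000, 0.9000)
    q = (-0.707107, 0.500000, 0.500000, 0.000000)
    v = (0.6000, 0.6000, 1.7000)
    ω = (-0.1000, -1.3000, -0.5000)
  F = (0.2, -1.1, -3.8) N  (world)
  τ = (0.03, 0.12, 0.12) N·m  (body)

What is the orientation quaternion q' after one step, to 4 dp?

Hamilton product q⊗(0,ω) = (0.7000000, -0.1792893, 1.1692391, -0.2464465)
q + ½dt·q⊗(0,ω), renormalized = (-0.6928, 0.4962, 0.5232, -0.0049)

q' = (-0.6928, 0.4962, 0.5232, -0.0049)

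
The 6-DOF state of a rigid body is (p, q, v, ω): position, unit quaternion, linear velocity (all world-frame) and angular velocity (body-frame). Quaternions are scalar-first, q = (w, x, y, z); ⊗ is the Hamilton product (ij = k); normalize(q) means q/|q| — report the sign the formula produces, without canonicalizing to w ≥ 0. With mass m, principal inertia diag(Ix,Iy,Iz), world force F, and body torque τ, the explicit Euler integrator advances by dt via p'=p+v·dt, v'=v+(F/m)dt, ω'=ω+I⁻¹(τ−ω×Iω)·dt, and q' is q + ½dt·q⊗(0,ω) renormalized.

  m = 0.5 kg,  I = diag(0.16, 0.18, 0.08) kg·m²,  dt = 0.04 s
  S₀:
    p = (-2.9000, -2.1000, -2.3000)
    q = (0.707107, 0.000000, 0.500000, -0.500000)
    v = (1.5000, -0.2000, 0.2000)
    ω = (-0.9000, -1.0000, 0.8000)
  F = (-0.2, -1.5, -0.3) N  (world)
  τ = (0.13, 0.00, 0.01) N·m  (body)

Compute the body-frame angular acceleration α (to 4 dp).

α = (0.3125, 0.3200, -0.1000)

precession coupling ω×(Iω) = (0.0800, -0.0576, 0.0180)
α = I⁻¹(τ − ω×Iω) = (0.3125, 0.3200, -0.1000)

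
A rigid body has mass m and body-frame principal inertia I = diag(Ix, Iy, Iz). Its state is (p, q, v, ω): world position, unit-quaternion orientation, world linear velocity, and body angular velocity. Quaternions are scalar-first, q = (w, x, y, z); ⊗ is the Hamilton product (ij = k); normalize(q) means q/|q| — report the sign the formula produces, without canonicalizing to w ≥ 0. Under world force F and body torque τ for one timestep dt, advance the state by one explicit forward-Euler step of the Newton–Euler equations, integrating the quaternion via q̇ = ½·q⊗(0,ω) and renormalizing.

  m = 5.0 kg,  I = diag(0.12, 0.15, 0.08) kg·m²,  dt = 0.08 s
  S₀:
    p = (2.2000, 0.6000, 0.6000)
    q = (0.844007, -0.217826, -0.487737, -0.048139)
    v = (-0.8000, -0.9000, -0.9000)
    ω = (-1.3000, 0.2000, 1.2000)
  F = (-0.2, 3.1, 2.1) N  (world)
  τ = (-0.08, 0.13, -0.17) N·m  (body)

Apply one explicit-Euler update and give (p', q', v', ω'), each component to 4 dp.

p' = (2.1360, 0.5280, 0.5280)
q' = (0.8368, -0.2840, -0.4668, -0.0346)
v' = (-0.8032, -0.8504, -0.8664)
ω' = (-1.3421, 0.3026, 1.0378)

new position p' = (2.1360, 0.5280, 0.5280)
v' = v + a·dt = (-0.8032, -0.8504, -0.8664)
α = I⁻¹(τ − ω×Iω) = (-0.5267, 1.2827, -2.0275)
new body rate ω' = (-1.3421, 0.3026, 1.0378)
Hamilton product q⊗(0,ω) = (-0.1278596, -1.6728657, 0.4927733, 0.3351851)
q + ½dt·q⊗(0,ω), renormalized = (0.8368, -0.2840, -0.4668, -0.0346)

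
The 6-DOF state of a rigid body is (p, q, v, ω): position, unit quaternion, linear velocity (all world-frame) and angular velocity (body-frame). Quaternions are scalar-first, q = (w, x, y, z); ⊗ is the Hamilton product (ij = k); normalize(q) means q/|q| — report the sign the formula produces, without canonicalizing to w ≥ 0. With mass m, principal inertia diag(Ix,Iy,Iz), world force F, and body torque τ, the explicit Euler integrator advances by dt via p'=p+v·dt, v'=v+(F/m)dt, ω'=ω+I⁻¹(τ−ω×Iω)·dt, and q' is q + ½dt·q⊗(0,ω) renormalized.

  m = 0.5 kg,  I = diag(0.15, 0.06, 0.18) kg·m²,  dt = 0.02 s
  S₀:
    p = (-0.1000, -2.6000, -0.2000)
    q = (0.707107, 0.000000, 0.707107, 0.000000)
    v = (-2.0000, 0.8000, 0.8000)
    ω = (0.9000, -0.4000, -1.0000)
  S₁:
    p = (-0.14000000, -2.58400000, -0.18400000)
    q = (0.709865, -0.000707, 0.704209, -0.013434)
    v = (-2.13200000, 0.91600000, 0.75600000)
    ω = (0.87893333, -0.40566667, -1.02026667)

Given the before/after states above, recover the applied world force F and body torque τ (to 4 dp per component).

F = (-3.3000, 2.9000, -1.1000)
τ = (-0.1100, 0.0100, -0.1500)

Δω = ω₁−ω₀ = (-0.02106667, -0.00566667, -0.02026667)
ω₀×(Iω₀) = (0.0480, 0.0270, 0.0324)
applied torque τ = (-0.1100, 0.0100, -0.1500)
Δv = v₁−v₀ = (-0.13200000, 0.11600000, -0.04400000)
F = m·Δv/dt = (-3.3000, 2.9000, -1.1000)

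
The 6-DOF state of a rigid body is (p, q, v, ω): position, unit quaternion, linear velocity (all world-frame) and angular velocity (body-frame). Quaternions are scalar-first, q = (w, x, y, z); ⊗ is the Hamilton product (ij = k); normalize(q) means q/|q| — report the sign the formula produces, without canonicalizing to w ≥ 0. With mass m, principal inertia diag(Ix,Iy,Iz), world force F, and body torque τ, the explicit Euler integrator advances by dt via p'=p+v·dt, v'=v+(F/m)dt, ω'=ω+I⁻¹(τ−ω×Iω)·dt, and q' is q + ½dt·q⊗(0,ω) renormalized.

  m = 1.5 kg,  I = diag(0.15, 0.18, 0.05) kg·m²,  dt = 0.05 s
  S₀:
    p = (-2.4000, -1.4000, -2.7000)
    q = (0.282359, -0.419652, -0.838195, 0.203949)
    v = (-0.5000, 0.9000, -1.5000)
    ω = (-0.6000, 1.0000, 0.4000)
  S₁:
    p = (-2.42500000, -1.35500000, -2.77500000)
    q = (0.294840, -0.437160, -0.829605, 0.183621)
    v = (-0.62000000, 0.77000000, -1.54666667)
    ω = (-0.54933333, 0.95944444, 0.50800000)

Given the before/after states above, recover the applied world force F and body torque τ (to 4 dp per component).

F = (-3.6000, -3.9000, -1.4000)
τ = (0.1000, -0.1700, 0.0900)

ω₁ − ω₀ = (0.05066667, -0.04055556, 0.10800000)
precession coupling = (-0.0520, -0.0240, -0.0180)
τ = I·(Δω/dt) + ω₀×(Iω₀) = (0.1000, -0.1700, 0.0900)
velocity change Δv = (-0.12000000, -0.13000000, -0.04666667)
m·(v₁−v₀)/dt = (-3.6000, -3.9000, -1.4000)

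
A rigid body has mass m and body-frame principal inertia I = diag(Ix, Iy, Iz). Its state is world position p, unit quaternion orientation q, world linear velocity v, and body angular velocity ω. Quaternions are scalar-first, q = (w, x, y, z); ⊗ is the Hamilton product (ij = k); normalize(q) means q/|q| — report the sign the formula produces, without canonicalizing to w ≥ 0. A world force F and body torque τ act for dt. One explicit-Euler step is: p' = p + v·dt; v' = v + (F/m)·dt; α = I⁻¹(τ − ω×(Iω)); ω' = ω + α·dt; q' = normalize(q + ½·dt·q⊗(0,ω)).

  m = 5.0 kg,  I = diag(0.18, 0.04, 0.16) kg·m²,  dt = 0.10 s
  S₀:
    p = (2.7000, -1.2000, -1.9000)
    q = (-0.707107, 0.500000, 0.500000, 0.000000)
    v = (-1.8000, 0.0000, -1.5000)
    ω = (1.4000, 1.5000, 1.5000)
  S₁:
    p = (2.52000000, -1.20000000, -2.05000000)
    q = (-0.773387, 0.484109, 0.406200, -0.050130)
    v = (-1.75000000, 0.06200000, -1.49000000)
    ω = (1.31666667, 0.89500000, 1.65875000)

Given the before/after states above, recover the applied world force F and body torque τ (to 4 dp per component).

velocity change Δv = (0.05000000, 0.06200000, 0.01000000)
F = m·Δv/dt = (2.5000, 3.1000, 0.5000)
rate change Δω = (-0.08333333, -0.60500000, 0.15875000)
I·α + gyro = (0.1200, -0.2000, -0.0400)

F = (2.5000, 3.1000, 0.5000)
τ = (0.1200, -0.2000, -0.0400)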